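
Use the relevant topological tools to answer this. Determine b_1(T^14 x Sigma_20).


pi_1(A x B) = pi_1(A) x pi_1(B); rank of abelianization = b_1.
b_1(T^14) = 14, b_1(Sigma_20) = 2*20 = 40.
b_1(product) = 14 + 40 = 54

54


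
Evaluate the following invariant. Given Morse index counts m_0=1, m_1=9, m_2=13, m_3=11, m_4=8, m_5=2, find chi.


Morse theory: chi(M) = sum_k (-1)^k m_k where m_k = #(index-k critical points).
= (1) + (-9) + (13) + (-11) + (8) + (-2) = 0

0


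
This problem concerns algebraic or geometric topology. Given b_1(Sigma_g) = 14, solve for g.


For a closed orientable surface: b_1 = 2g.
14 = 2g
g = 14 / 2 = 7

7


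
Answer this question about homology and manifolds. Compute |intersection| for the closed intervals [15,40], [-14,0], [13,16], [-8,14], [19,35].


Intersection = [max(a_i), min(b_i)] = [19, 0].
Since 19 > 0, the intersection is empty.
Length = 0

0


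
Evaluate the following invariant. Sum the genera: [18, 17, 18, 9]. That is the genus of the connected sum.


Genus is additive under connected sum of orientable surfaces.
g = 18 + 17 + 18 + 9 = 62

62


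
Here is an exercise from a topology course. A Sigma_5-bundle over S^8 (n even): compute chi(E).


chi(S^8) = 2 (n even), chi(Sigma_5) = 2 - 2*5 = -8.
chi(E) = 2 * (-8) = -16

-16


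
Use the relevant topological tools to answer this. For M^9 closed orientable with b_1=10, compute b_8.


Poincare duality for closed orientable n-manifolds: b_k = b_{n-k}.
Here n = 9, so b_8 = b_1 = 10

10


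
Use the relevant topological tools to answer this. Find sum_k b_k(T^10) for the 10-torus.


b_k(T^10) = C(10,k), so the sum over k is sum_k C(10,k) = 2^10.
Total = 2^10 = 1024

1024


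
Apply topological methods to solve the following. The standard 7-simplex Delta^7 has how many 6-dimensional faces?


Delta^7 has 7+1 vertices. A 6-face is a choice of 6+1 vertices.
f_6 = C(7+1, 6+1) = C(8,7) = 8

8


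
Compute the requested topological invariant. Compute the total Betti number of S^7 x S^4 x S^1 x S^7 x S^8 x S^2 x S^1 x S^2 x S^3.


Total Betti number is multiplicative under products.
Each S^d (d>=1) has total Betti number 2.
There are 9 sphere factors.
Total = 2^9 = 512

512


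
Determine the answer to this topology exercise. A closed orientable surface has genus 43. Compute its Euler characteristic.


For a closed orientable surface of genus g: chi = 2 - 2g.
Here g = 43.
chi = 2 - 2*43 = 2 - 86 = -84

-84


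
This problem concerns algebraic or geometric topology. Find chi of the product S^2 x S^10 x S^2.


chi is multiplicative: chi(X x Y) = chi(X) chi(Y).
Each even-dim sphere has chi = 2. There are 3 factors.
chi = 2^3 = 8

8


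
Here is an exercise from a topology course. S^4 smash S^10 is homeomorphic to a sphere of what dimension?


S^m ^ S^n = S^{m+n}.
k = 4 + 10 = 14

14


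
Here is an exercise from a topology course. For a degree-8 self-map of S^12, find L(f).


On S^12: L(f) = tr(f_0*) + (-1)^12 tr(f_12*) = 1 + (-1)^12 * deg(f).
L(f) = 1 + (-1)^12 * 8 = 1 + 8 = 9

9


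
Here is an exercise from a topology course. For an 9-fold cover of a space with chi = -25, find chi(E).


For a finite covering: chi(E) = (number of sheets) * chi(B).
chi(E) = 9 * (-25) = -225

-225


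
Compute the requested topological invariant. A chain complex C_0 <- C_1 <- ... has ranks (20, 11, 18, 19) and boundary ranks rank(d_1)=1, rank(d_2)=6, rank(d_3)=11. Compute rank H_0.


rank H_k = rank(ker d_k) - rank(im d_{k+1}).
rank(ker d_0) = rank(C_0) - rank(d_0) = 20 - 0 = 20.
rank(im d_{0+1}) = 1.
rank H_0 = 20 - 1 = 19

19


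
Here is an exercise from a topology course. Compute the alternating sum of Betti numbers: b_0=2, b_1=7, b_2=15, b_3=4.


chi = sum_k (-1)^k b_k.
= (2) + (-7) + (15) + (-4)
= 6

6


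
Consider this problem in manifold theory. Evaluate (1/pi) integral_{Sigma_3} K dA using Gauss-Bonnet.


Gauss-Bonnet: integral K dA = 2*pi*chi(M).
chi(Sigma_3) = 2 - 2*3 = -4.
(integral K dA)/pi = 2*chi = 2*(-4) = -8

-8


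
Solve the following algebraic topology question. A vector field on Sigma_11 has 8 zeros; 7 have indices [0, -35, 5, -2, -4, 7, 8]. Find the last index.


Poincare-Hopf: sum of indices = chi(M).
chi(Sigma_11) = 2 - 2*11 = -20.
Sum of known indices = -21.
x = chi - (sum known) = -20 - (-21) = 1

1


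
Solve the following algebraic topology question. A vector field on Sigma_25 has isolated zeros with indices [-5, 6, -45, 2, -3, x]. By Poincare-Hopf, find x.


Poincare-Hopf: sum of indices = chi(M).
chi(Sigma_25) = 2 - 2*25 = -48.
Sum of known indices = -45.
x = chi - (sum known) = -48 - (-45) = -3

-3


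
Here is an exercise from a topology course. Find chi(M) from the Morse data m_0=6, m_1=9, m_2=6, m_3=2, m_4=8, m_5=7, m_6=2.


Morse theory: chi(M) = sum_k (-1)^k m_k where m_k = #(index-k critical points).
= (6) + (-9) + (6) + (-2) + (8) + (-7) + (2) = 4

4


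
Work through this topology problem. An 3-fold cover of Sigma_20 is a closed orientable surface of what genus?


For an n-sheeted cover: chi(E) = n * chi(B).
chi(Sigma_20) = 2 - 2*20 = -38.
chi(E) = 3 * (-38) = -114.
genus(E) = (2 - chi(E))/2 = (2 - (-114))/2 = 116/2 = 58

58


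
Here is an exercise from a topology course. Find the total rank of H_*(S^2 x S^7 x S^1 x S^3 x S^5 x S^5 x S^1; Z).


Total Betti number is multiplicative under products.
Each S^d (d>=1) has total Betti number 2.
There are 7 sphere factors.
Total = 2^7 = 128

128


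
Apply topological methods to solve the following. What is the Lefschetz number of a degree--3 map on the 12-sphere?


On S^12: L(f) = tr(f_0*) + (-1)^12 tr(f_12*) = 1 + (-1)^12 * deg(f).
L(f) = 1 + (-1)^12 * -3 = 1 + -3 = -2

-2


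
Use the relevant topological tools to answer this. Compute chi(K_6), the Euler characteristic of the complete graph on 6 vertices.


K_6: V = 6, E = C(6,2) = 15.
chi = V - E = 6 - 15 = -9

-9


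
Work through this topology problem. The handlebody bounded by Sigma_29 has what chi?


A genus-g handlebody deformation retracts to a wedge of g circles.
chi(vee_g S^1) = 1 - g.
chi(H_29) = 1 - 29 = -28

-28


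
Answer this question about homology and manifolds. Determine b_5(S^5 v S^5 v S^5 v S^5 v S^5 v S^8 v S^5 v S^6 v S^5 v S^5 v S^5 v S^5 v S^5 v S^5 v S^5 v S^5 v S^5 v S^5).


For a wedge of spheres, H_k (k>0) is free on one generator per sphere of dimension k.
Spheres of dimension 5: count = 16.
b_5 = 16

16


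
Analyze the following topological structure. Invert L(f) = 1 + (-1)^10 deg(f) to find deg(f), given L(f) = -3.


L(f) = 1 + (-1)^10 deg(f) on S^10.
-3 = 1 + (-1)^10 * deg(f)
(-1)^10 * deg(f) = -4
deg(f) = -4

-4


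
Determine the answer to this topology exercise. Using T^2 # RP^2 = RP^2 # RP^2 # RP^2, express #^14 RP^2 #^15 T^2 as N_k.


Since a >= 1, the sum is non-orientable; each T^2 can be replaced by RP^2 # RP^2 (since T^2#RP^2 = 3RP^2).
Total crosscaps k = 14 + 2*15 = 44.
Check via chi: chi = 14*1 + 15*0 - (14+15-1)*2 = -42 = 2 - k = -42. Consistent.

44


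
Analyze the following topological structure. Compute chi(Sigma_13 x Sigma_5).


chi(Sigma_13) = 2 - 2*13 = -24
chi(Sigma_5) = 2 - 2*5 = -8
chi(product) = (-24) * (-8) = 192

192


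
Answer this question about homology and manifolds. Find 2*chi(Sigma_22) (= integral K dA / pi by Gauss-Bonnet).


Gauss-Bonnet: integral K dA = 2*pi*chi(M).
chi(Sigma_22) = 2 - 2*22 = -42.
(integral K dA)/pi = 2*chi = 2*(-42) = -84

-84


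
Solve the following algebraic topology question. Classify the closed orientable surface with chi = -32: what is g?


chi = 2 - 2g for closed orientable surfaces.
-32 = 2 - 2g
2g = 2 - (-32) = 34
g = 17

17


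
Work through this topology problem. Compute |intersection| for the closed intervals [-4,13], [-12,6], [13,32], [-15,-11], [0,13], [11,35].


Intersection = [max(a_i), min(b_i)] = [13, -11].
Since 13 > -11, the intersection is empty.
Length = 0

0


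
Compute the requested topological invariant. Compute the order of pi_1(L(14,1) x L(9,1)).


pi_1(X x Y) = pi_1(X) x pi_1(Y).
pi_1(L(14,1)) = Z/14, pi_1(L(9,1)) = Z/9.
|Z/14 x Z/9| = 14 * 9 = 126

126


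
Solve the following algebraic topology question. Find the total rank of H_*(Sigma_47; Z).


For Sigma_47: b_0 = 1, b_1 = 2g = 94, b_2 = 1.
Total = 1 + 94 + 1 = 96

96


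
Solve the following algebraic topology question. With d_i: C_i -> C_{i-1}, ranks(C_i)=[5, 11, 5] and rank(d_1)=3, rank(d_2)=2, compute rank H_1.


rank H_k = rank(ker d_k) - rank(im d_{k+1}).
rank(ker d_1) = rank(C_1) - rank(d_1) = 11 - 3 = 8.
rank(im d_{1+1}) = 2.
rank H_1 = 8 - 2 = 6

6


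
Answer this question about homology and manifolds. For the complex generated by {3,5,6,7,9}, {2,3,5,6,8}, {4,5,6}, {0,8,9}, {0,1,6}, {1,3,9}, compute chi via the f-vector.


Enumerate all faces; f-vector: f_0=10, f_1=27, f_2=23, f_3=10, f_4=2.
chi = sum (-1)^k f_k = -2

-2


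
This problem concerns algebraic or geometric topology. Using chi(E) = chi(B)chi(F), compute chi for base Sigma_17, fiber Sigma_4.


For a fiber bundle F -> E -> B (with CW structure): chi(E) = chi(B) * chi(F).
chi(Sigma_17) = -32, chi(Sigma_4) = -6.
chi(E) = (-32) * (-6) = 192

192


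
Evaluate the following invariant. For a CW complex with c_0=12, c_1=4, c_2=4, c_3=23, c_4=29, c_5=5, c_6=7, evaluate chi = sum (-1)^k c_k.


chi = sum_k (-1)^k c_k.
= (-1)^0*12 + (-1)^1*4 + (-1)^2*4 + (-1)^3*23 + (-1)^4*29 + (-1)^5*5 + (-1)^6*7
= (12) + (-4) + (4) + (-23) + (29) + (-5) + (7)
= 20

20


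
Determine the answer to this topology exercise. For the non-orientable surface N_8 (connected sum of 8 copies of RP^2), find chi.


For a non-orientable closed surface with k crosscaps: chi = 2 - k.
Here k = 8.
chi = 2 - 8 = -6

-6


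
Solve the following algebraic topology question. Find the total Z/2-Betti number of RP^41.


H^k(RP^41; Z/2) = Z/2 for each 0 <= k <= 41.
Total dimension = 41 + 1 = 42

42


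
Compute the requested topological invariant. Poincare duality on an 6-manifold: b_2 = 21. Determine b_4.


Poincare duality for closed orientable n-manifolds: b_k = b_{n-k}.
Here n = 6, so b_4 = b_2 = 21

21


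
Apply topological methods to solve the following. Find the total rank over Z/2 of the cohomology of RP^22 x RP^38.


dim H^*(RP^n; Z/2) = n+1 (one Z/2 in each degree 0..n).
Total Betti number is multiplicative.
Total = (22+1) * (38+1) = 23 * 39 = 897

897


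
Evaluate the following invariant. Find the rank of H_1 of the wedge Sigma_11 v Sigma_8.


For a wedge: H_1(A v B) = H_1(A) + H_1(B).
b_1(Sigma_11) = 22, b_1(Sigma_8) = 16.
b_1 = 22 + 16 = 38

38


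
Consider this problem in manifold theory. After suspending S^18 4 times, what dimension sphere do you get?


Each suspension raises dimension by 1: Sigma S^n = S^{n+1}.
Sigma^4 S^18 = S^{18+4} = S^22

22


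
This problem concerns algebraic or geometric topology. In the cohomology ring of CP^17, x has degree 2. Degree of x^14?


|x| = 2 in H^*(CP^n).
|x^14| = 14 * |x| = 14 * 2 = 28

28


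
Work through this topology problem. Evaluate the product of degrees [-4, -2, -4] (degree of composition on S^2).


Degree is multiplicative: deg(composition) = product of degrees.
= (-4) * (-2) * (-4) = -32

-32


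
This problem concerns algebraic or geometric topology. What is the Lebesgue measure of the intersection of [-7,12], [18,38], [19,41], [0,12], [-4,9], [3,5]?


Intersection = [max(a_i), min(b_i)] = [19, 5].
Since 19 > 5, the intersection is empty.
Length = 0

0


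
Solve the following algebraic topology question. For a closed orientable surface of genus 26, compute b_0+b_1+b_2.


For Sigma_26: b_0 = 1, b_1 = 2g = 52, b_2 = 1.
Total = 1 + 52 + 1 = 54

54


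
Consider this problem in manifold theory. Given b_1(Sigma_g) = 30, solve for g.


For a closed orientable surface: b_1 = 2g.
30 = 2g
g = 30 / 2 = 15

15


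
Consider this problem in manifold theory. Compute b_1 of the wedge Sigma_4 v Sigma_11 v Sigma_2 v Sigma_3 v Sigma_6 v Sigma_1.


For a wedge X v Y: reduced H_k(X v Y) = H_k(X) + H_k(Y).
Each Sigma_g contributes b_1 = 2g.
b_1 = 8 + 22 + 4 + 6 + 12 + 2 = 54

54


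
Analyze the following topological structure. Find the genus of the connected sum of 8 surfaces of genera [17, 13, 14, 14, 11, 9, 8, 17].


Genus is additive under connected sum of orientable surfaces.
g = 17 + 13 + 14 + 14 + 11 + 9 + 8 + 17 = 103

103


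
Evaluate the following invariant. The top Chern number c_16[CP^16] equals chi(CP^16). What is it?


For any closed oriented manifold, <e(TM),[M]> = chi(M).
chi(CP^16) = 16+1 = 17

17


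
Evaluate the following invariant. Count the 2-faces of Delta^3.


Delta^3 has 3+1 vertices. A 2-face is a choice of 2+1 vertices.
f_2 = C(3+1, 2+1) = C(4,3) = 4

4


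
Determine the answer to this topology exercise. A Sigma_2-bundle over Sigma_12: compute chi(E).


For a fiber bundle F -> E -> B (with CW structure): chi(E) = chi(B) * chi(F).
chi(Sigma_12) = -22, chi(Sigma_2) = -2.
chi(E) = (-22) * (-2) = 44

44


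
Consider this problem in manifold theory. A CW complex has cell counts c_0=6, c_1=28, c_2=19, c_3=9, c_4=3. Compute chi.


chi = sum_k (-1)^k c_k.
= (-1)^0*6 + (-1)^1*28 + (-1)^2*19 + (-1)^3*9 + (-1)^4*3
= (6) + (-28) + (19) + (-9) + (3)
= -9

-9


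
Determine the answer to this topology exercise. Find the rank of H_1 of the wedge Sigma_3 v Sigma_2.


For a wedge: H_1(A v B) = H_1(A) + H_1(B).
b_1(Sigma_3) = 6, b_1(Sigma_2) = 4.
b_1 = 6 + 4 = 10

10


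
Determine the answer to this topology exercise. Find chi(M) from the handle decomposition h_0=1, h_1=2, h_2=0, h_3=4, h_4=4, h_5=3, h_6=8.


Handles of index k contribute (-1)^k to chi (same as CW cells).
chi = (1) + (-2) + (0) + (-4) + (4) + (-3) + (8) = 4

4


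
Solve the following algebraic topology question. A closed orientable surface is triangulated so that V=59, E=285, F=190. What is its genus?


chi = V - E + F = 59 - 285 + 190 = -36
For orientable closed surface: chi = 2 - 2g, so g = (2 - chi)/2.
g = (2 - (-36)) / 2 = 38 / 2 = 19

19


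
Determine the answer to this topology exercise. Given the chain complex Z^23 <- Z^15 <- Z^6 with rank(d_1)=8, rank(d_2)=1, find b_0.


rank H_k = rank(ker d_k) - rank(im d_{k+1}).
rank(ker d_0) = rank(C_0) - rank(d_0) = 23 - 0 = 23.
rank(im d_{0+1}) = 8.
rank H_0 = 23 - 8 = 15

15


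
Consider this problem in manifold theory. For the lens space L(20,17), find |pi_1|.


pi_1(L(p,q)) = Z/pZ for any q coprime to p.
|pi_1(L(20,17))| = 20

20


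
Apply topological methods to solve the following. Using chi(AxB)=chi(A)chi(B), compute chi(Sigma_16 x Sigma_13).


chi(Sigma_16) = 2 - 2*16 = -30
chi(Sigma_13) = 2 - 2*13 = -24
chi(product) = (-30) * (-24) = 720

720


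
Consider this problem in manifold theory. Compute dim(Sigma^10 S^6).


Each suspension raises dimension by 1: Sigma S^n = S^{n+1}.
Sigma^10 S^6 = S^{6+10} = S^16

16


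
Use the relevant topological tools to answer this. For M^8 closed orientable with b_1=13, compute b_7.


Poincare duality for closed orientable n-manifolds: b_k = b_{n-k}.
Here n = 8, so b_7 = b_1 = 13

13


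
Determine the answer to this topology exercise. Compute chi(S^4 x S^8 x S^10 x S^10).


chi is multiplicative: chi(X x Y) = chi(X) chi(Y).
Each even-dim sphere has chi = 2. There are 4 factors.
chi = 2^4 = 16

16


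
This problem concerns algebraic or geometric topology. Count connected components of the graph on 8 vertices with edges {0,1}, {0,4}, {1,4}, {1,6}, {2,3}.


Run DFS/union-find over 8 vertices.
V = 8, E = 5.
Number of components = 4

4


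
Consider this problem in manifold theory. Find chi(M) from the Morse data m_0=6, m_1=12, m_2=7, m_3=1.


Morse theory: chi(M) = sum_k (-1)^k m_k where m_k = #(index-k critical points).
= (6) + (-12) + (7) + (-1) = 0

0


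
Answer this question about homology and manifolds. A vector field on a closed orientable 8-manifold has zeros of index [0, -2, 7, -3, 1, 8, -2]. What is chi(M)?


Poincare-Hopf: chi(M) = sum of indices of zeros.
chi = (0) + (-2) + (7) + (-3) + (1) + (8) + (-2) = 9

9


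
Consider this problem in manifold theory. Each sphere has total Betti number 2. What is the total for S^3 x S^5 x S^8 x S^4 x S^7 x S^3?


Total Betti number is multiplicative under products.
Each S^d (d>=1) has total Betti number 2.
There are 6 sphere factors.
Total = 2^6 = 64

64


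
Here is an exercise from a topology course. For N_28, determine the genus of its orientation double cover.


chi(N_28) = 2 - 28 = -26.
Double cover: chi(Sigma_g) = 2 * chi(N_28) = 2*(-26) = -52.
2 - 2g = -52, so g = (2 - (-52))/2 = 54/2 = 27

27


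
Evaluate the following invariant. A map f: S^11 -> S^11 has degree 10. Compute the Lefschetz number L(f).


On S^11: L(f) = tr(f_0*) + (-1)^11 tr(f_11*) = 1 + (-1)^11 * deg(f).
L(f) = 1 + (-1)^11 * 10 = 1 + -10 = -9

-9


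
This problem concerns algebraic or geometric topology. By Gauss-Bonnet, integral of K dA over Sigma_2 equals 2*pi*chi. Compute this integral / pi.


Gauss-Bonnet: integral K dA = 2*pi*chi(M).
chi(Sigma_2) = 2 - 2*2 = -2.
(integral K dA)/pi = 2*chi = 2*(-2) = -4

-4


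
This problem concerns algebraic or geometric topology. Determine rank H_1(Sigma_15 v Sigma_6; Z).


For a wedge: H_1(A v B) = H_1(A) + H_1(B).
b_1(Sigma_15) = 30, b_1(Sigma_6) = 12.
b_1 = 30 + 12 = 42

42


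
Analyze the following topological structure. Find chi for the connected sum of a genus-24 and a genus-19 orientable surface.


chi(Sigma_24) = 2 - 2*24 = -46
chi(Sigma_19) = 2 - 2*19 = -36
For surfaces: chi(A#B) = chi(A) + chi(B) - 2.
chi = -46 + -36 - 2 = -84

-84


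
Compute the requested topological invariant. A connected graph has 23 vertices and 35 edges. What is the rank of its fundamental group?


For a connected graph: rank(pi_1) = b_1 = E - V + 1 = 1 - chi.
chi = V - E = 23 - 35 = -12.
rank = 1 - (-12) = 35 - 23 + 1 = 13

13


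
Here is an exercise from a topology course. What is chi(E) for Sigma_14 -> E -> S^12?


chi(S^12) = 2 (n even), chi(Sigma_14) = 2 - 2*14 = -26.
chi(E) = 2 * (-26) = -52

-52


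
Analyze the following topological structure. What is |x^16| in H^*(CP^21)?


|x| = 2 in H^*(CP^n).
|x^16| = 16 * |x| = 16 * 2 = 32

32


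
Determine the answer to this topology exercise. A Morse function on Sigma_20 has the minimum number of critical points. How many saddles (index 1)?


A perfect Morse function has m_k = b_k.
For Sigma_20: b_0=1, b_1=2g=40, b_2=1.
Saddles m_1 = 2g = 40

40


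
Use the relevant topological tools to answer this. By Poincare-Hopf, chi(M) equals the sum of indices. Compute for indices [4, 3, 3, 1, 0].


Poincare-Hopf: chi(M) = sum of indices of zeros.
chi = (4) + (3) + (3) + (1) + (0) = 11

11


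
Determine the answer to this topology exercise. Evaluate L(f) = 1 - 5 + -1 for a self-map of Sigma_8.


L(f) = tr(f_0*) - tr(f_1*) + tr(f_2*).
= 1 - (5) + (-1)
= -5

-5


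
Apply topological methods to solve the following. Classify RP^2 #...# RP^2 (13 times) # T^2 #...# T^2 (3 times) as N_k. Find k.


Since a >= 1, the sum is non-orientable; each T^2 can be replaced by RP^2 # RP^2 (since T^2#RP^2 = 3RP^2).
Total crosscaps k = 13 + 2*3 = 19.
Check via chi: chi = 13*1 + 3*0 - (13+3-1)*2 = -17 = 2 - k = -17. Consistent.

19


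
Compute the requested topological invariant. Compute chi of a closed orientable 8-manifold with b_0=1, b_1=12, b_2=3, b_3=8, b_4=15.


By Poincare duality b_k = b_{8-k}, so full Betti numbers: b_0=1, b_1=12, b_2=3, b_3=8, b_4=15, b_5=8, b_6=3, b_7=12, b_8=1.
chi = sum (-1)^k b_k = -17

-17


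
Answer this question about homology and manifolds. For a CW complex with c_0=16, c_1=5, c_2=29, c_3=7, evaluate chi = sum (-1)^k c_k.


chi = sum_k (-1)^k c_k.
= (-1)^0*16 + (-1)^1*5 + (-1)^2*29 + (-1)^3*7
= (16) + (-5) + (29) + (-7)
= 33

33


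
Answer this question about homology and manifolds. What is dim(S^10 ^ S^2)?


S^m ^ S^n = S^{m+n}.
k = 10 + 2 = 12

12


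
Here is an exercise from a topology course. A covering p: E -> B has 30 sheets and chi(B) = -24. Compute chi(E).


For a finite covering: chi(E) = (number of sheets) * chi(B).
chi(E) = 30 * (-24) = -720

-720


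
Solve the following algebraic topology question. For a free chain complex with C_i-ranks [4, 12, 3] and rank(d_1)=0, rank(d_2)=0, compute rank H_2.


rank H_k = rank(ker d_k) - rank(im d_{k+1}).
rank(ker d_2) = rank(C_2) - rank(d_2) = 3 - 0 = 3.
rank(im d_{2+1}) = 0.
rank H_2 = 3 - 0 = 3

3


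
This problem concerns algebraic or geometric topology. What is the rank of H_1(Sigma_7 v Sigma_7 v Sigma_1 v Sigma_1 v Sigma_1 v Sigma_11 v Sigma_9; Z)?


For a wedge X v Y: reduced H_k(X v Y) = H_k(X) + H_k(Y).
Each Sigma_g contributes b_1 = 2g.
b_1 = 14 + 14 + 2 + 2 + 2 + 22 + 18 = 74

74


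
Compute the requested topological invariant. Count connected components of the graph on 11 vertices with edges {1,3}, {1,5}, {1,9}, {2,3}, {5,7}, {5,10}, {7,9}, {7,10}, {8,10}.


Run DFS/union-find over 11 vertices.
V = 11, E = 9.
Number of components = 4

4


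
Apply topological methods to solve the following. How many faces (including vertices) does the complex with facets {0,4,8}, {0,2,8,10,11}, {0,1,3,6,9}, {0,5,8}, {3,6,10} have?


Each maximal simplex on m vertices has 2^m - 1 nonempty faces.
Take the union (dedupe shared faces).
Total distinct faces = 72

72


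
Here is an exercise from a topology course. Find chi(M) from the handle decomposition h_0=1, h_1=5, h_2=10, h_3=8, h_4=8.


Handles of index k contribute (-1)^k to chi (same as CW cells).
chi = (1) + (-5) + (10) + (-8) + (8) = 6

6


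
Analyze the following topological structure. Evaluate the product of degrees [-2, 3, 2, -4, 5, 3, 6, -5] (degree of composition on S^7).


Degree is multiplicative: deg(composition) = product of degrees.
= (-2) * (3) * (2) * (-4) * (5) * (3) * (6) * (-5) = -21600

-21600


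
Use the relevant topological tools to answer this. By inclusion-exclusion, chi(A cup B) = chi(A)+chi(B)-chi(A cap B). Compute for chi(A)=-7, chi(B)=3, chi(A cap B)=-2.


chi(A cup B) = chi(A) + chi(B) - chi(A cap B)
= -7 + (3) - (-2)
= -2

-2


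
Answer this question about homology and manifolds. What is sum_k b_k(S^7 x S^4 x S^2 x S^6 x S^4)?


Total Betti number is multiplicative under products.
Each S^d (d>=1) has total Betti number 2.
There are 5 sphere factors.
Total = 2^5 = 32

32


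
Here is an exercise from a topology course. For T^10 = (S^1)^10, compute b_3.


By the Kunneth formula, b_k(T^n) = C(n,k).
b_3(T^10) = C(10,3).
C(10,3) = 10!/(3!*7!) = 120

120


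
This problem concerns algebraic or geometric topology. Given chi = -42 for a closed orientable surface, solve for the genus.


chi = 2 - 2g for closed orientable surfaces.
-42 = 2 - 2g
2g = 2 - (-42) = 44
g = 22

22


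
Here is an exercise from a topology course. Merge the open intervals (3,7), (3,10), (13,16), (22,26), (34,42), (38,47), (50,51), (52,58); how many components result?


Sort and merge overlapping open intervals.
Merged: (3,10), (13,16), (22,26), (34,47), (50,51), (52,58).
Number of components = 6

6


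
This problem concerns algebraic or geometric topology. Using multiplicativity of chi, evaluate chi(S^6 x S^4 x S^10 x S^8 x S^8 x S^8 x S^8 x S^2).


chi is multiplicative: chi(X x Y) = chi(X) chi(Y).
Each even-dim sphere has chi = 2. There are 8 factors.
chi = 2^8 = 256

256


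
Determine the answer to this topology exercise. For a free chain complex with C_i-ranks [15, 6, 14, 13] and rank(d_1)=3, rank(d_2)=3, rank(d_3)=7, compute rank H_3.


rank H_k = rank(ker d_k) - rank(im d_{k+1}).
rank(ker d_3) = rank(C_3) - rank(d_3) = 13 - 7 = 6.
rank(im d_{3+1}) = 0.
rank H_3 = 6 - 0 = 6

6


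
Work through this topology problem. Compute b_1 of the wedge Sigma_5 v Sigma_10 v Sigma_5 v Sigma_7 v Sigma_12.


For a wedge X v Y: reduced H_k(X v Y) = H_k(X) + H_k(Y).
Each Sigma_g contributes b_1 = 2g.
b_1 = 10 + 20 + 10 + 14 + 24 = 78

78


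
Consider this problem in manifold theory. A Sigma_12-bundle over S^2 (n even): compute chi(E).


chi(S^2) = 2 (n even), chi(Sigma_12) = 2 - 2*12 = -22.
chi(E) = 2 * (-22) = -44

-44


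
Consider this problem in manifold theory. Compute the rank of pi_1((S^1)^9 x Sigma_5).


pi_1(A x B) = pi_1(A) x pi_1(B); rank of abelianization = b_1.
b_1(T^9) = 9, b_1(Sigma_5) = 2*5 = 10.
b_1(product) = 9 + 10 = 19

19


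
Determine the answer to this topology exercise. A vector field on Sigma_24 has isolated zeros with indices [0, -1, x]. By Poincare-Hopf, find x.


Poincare-Hopf: sum of indices = chi(M).
chi(Sigma_24) = 2 - 2*24 = -46.
Sum of known indices = -1.
x = chi - (sum known) = -46 - (-1) = -45

-45


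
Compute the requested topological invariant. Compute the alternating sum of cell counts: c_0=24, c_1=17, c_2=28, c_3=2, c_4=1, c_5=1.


chi = sum_k (-1)^k c_k.
= (-1)^0*24 + (-1)^1*17 + (-1)^2*28 + (-1)^3*2 + (-1)^4*1 + (-1)^5*1
= (24) + (-17) + (28) + (-2) + (1) + (-1)
= 33

33


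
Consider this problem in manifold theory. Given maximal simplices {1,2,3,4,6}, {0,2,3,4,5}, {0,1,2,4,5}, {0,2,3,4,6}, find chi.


Enumerate all faces; f-vector: f_0=7, f_1=20, f_2=27, f_3=17, f_4=4.
chi = sum (-1)^k f_k = 1

1


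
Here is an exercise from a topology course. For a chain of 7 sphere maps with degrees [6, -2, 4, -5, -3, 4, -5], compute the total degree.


Degree is multiplicative: deg(composition) = product of degrees.
= (6) * (-2) * (4) * (-5) * (-3) * (4) * (-5) = 14400

14400


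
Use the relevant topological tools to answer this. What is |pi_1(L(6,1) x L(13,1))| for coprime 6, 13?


pi_1(X x Y) = pi_1(X) x pi_1(Y).
pi_1(L(6,1)) = Z/6, pi_1(L(13,1)) = Z/13.
|Z/6 x Z/13| = 6 * 13 = 78

78


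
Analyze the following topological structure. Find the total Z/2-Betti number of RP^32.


H^k(RP^32; Z/2) = Z/2 for each 0 <= k <= 32.
Total dimension = 32 + 1 = 33

33


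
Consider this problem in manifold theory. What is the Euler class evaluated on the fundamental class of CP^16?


For any closed oriented manifold, <e(TM),[M]> = chi(M).
chi(CP^16) = 16+1 = 17

17


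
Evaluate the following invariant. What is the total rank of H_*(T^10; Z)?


b_k(T^10) = C(10,k), so the sum over k is sum_k C(10,k) = 2^10.
Total = 2^10 = 1024

1024


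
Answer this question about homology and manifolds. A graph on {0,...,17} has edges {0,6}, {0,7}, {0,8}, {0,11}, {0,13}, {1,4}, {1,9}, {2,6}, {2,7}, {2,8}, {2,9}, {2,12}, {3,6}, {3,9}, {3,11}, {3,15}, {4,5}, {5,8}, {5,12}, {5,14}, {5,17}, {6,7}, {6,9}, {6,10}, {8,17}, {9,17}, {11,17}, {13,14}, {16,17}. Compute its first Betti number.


b_1 = E - V + (number of components).
E = 29, V = 18, components = 1.
b_1 = 29 - 18 + 1 = 12

12


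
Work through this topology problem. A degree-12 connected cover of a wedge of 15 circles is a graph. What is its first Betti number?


Nielsen-Schreier: an index-n subgroup of F_r is free of rank 1 + n(r-1).
Equivalently: chi(cover) = n*chi(base); chi(vee_r S^1) = 1 - 15 = -14.
chi(E) = 12*(-14) = -168; rank = 1 - chi(E) = 1 - (-168) = 169.
rank = 1 + 12*(15-1) = 1 + 168 = 169

169


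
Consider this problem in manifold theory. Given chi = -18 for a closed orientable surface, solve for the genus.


chi = 2 - 2g for closed orientable surfaces.
-18 = 2 - 2g
2g = 2 - (-18) = 20
g = 10

10


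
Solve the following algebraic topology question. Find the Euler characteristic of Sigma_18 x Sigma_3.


chi(Sigma_18) = 2 - 2*18 = -34
chi(Sigma_3) = 2 - 2*3 = -4
chi(product) = (-34) * (-4) = 136

136


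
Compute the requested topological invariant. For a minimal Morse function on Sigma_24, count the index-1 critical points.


A perfect Morse function has m_k = b_k.
For Sigma_24: b_0=1, b_1=2g=48, b_2=1.
Saddles m_1 = 2g = 48

48


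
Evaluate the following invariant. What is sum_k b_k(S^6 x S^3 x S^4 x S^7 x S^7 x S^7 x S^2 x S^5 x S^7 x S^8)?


Total Betti number is multiplicative under products.
Each S^d (d>=1) has total Betti number 2.
There are 10 sphere factors.
Total = 2^10 = 1024

1024


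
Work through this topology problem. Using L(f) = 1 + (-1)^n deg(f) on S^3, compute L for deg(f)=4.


On S^3: L(f) = tr(f_0*) + (-1)^3 tr(f_3*) = 1 + (-1)^3 * deg(f).
L(f) = 1 + (-1)^3 * 4 = 1 + -4 = -3

-3


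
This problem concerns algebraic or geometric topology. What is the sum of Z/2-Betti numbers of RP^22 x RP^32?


dim H^*(RP^n; Z/2) = n+1 (one Z/2 in each degree 0..n).
Total Betti number is multiplicative.
Total = (22+1) * (32+1) = 23 * 33 = 759

759


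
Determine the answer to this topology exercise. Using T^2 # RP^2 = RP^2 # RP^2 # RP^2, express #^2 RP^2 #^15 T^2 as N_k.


Since a >= 1, the sum is non-orientable; each T^2 can be replaced by RP^2 # RP^2 (since T^2#RP^2 = 3RP^2).
Total crosscaps k = 2 + 2*15 = 32.
Check via chi: chi = 2*1 + 15*0 - (2+15-1)*2 = -30 = 2 - k = -30. Consistent.

32


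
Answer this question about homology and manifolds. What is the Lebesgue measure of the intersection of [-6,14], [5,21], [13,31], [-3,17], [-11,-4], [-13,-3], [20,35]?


Intersection = [max(a_i), min(b_i)] = [20, -4].
Since 20 > -4, the intersection is empty.
Length = 0

0


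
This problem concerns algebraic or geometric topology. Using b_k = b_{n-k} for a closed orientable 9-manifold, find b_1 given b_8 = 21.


Poincare duality for closed orientable n-manifolds: b_k = b_{n-k}.
Here n = 9, so b_1 = b_8 = 21

21


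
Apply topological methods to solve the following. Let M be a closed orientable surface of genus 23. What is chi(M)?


For a closed orientable surface of genus g: chi = 2 - 2g.
Here g = 23.
chi = 2 - 2*23 = 2 - 46 = -44

-44


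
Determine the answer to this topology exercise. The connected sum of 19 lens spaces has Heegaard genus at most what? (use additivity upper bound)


Heegaard genus satisfies g(A#B) <= g(A) + g(B).
Each lens space has g = 1.
Upper bound: 19 * 1 = 19

19


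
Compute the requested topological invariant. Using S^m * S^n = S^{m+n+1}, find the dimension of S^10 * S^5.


Join of spheres: S^m * S^n = S^{m+n+1}.
dim = 10 + 5 + 1 = 16

16


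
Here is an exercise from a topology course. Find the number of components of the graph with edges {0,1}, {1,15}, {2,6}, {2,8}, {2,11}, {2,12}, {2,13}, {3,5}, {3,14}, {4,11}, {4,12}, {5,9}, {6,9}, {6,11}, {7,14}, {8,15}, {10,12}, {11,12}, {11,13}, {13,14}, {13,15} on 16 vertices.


Run DFS/union-find over 16 vertices.
V = 16, E = 21.
Number of components = 1

1


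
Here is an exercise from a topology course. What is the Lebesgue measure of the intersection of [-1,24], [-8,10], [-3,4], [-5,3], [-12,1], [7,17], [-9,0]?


Intersection = [max(a_i), min(b_i)] = [7, 0].
Since 7 > 0, the intersection is empty.
Length = 0

0


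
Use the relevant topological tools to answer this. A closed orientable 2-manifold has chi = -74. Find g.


chi = 2 - 2g for closed orientable surfaces.
-74 = 2 - 2g
2g = 2 - (-74) = 76
g = 38

38


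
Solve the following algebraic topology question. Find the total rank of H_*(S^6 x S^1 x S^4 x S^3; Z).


Total Betti number is multiplicative under products.
Each S^d (d>=1) has total Betti number 2.
There are 4 sphere factors.
Total = 2^4 = 16

16


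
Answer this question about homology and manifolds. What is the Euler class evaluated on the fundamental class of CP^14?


For any closed oriented manifold, <e(TM),[M]> = chi(M).
chi(CP^14) = 14+1 = 15

15


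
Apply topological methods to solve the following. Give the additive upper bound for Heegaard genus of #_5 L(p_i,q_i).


Heegaard genus satisfies g(A#B) <= g(A) + g(B).
Each lens space has g = 1.
Upper bound: 5 * 1 = 5

5


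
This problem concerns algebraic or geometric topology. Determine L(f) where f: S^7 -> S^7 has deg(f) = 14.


On S^7: L(f) = tr(f_0*) + (-1)^7 tr(f_7*) = 1 + (-1)^7 * deg(f).
L(f) = 1 + (-1)^7 * 14 = 1 + -14 = -13

-13


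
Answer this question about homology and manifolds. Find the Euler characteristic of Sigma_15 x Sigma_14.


chi(Sigma_15) = 2 - 2*15 = -28
chi(Sigma_14) = 2 - 2*14 = -26
chi(product) = (-28) * (-26) = 728

728


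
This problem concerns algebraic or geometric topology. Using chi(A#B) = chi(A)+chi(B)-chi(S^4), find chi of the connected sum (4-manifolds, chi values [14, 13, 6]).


For n-manifolds: chi(A#B) = chi(A) + chi(B) - chi(S^4).
chi(S^4) = 1 + (-1)^4 = 2.
chi(#) = (sum chi_i) - (3-1)*chi(S^4) = 33 - 2*2 = 29

29


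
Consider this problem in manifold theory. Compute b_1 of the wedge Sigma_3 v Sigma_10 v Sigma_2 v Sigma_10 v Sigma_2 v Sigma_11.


For a wedge X v Y: reduced H_k(X v Y) = H_k(X) + H_k(Y).
Each Sigma_g contributes b_1 = 2g.
b_1 = 6 + 20 + 4 + 20 + 4 + 22 = 76

76


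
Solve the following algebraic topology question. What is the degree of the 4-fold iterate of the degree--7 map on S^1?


deg(f) = -7. Degree is multiplicative: deg(f^4) = (deg f)^4.
deg(f^4) = (-7)^4 = 2401

2401


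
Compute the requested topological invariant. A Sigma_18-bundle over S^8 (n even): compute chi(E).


chi(S^8) = 2 (n even), chi(Sigma_18) = 2 - 2*18 = -34.
chi(E) = 2 * (-34) = -68

-68


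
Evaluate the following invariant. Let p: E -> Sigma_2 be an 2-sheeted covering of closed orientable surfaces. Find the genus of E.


For an n-sheeted cover: chi(E) = n * chi(B).
chi(Sigma_2) = 2 - 2*2 = -2.
chi(E) = 2 * (-2) = -4.
genus(E) = (2 - chi(E))/2 = (2 - (-4))/2 = 6/2 = 3

3


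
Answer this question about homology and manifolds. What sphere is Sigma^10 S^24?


Each suspension raises dimension by 1: Sigma S^n = S^{n+1}.
Sigma^10 S^24 = S^{24+10} = S^34

34


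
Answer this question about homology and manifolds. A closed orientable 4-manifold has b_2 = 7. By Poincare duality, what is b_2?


Poincare duality for closed orientable n-manifolds: b_k = b_{n-k}.
Here n = 4, so b_2 = b_2 = 7

7


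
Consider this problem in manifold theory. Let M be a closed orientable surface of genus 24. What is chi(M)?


For a closed orientable surface of genus g: chi = 2 - 2g.
Here g = 24.
chi = 2 - 2*24 = 2 - 48 = -46

-46


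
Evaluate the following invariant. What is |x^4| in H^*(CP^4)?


|x| = 2 in H^*(CP^n).
|x^4| = 4 * |x| = 4 * 2 = 8

8


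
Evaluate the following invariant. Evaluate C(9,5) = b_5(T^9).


By the Kunneth formula, b_k(T^n) = C(n,k).
b_5(T^9) = C(9,5).
C(9,5) = 9!/(5!*4!) = 126

126


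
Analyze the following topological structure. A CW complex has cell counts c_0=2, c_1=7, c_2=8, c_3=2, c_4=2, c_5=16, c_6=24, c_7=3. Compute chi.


chi = sum_k (-1)^k c_k.
= (-1)^0*2 + (-1)^1*7 + (-1)^2*8 + (-1)^3*2 + (-1)^4*2 + (-1)^5*16 + (-1)^6*24 + (-1)^7*3
= (2) + (-7) + (8) + (-2) + (2) + (-16) + (24) + (-3)
= 8

8


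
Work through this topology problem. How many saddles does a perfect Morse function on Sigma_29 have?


A perfect Morse function has m_k = b_k.
For Sigma_29: b_0=1, b_1=2g=58, b_2=1.
Saddles m_1 = 2g = 58

58


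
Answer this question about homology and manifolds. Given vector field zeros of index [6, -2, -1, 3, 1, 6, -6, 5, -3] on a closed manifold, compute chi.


Poincare-Hopf: chi(M) = sum of indices of zeros.
chi = (6) + (-2) + (-1) + (3) + (1) + (6) + (-6) + (5) + (-3) = 9

9


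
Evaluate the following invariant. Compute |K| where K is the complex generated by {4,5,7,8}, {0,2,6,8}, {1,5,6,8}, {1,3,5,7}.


Each maximal simplex on m vertices has 2^m - 1 nonempty faces.
Take the union (dedupe shared faces).
Total distinct faces = 49

49


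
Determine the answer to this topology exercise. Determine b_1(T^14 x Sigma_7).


pi_1(A x B) = pi_1(A) x pi_1(B); rank of abelianization = b_1.
b_1(T^14) = 14, b_1(Sigma_7) = 2*7 = 14.
b_1(product) = 14 + 14 = 28

28


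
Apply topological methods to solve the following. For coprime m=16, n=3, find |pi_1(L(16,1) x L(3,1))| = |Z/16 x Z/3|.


pi_1(X x Y) = pi_1(X) x pi_1(Y).
pi_1(L(16,1)) = Z/16, pi_1(L(3,1)) = Z/3.
|Z/16 x Z/3| = 16 * 3 = 48

48


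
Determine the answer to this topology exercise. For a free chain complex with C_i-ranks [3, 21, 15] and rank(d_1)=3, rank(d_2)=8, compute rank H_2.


rank H_k = rank(ker d_k) - rank(im d_{k+1}).
rank(ker d_2) = rank(C_2) - rank(d_2) = 15 - 8 = 7.
rank(im d_{2+1}) = 0.
rank H_2 = 7 - 0 = 7

7


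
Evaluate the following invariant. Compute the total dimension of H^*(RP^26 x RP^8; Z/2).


dim H^*(RP^n; Z/2) = n+1 (one Z/2 in each degree 0..n).
Total Betti number is multiplicative.
Total = (26+1) * (8+1) = 27 * 9 = 243

243


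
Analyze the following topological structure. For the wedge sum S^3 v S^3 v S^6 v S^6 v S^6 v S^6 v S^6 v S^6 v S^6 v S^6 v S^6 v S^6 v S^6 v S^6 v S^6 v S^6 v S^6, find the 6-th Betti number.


For a wedge of spheres, H_k (k>0) is free on one generator per sphere of dimension k.
Spheres of dimension 6: count = 15.
b_6 = 15

15


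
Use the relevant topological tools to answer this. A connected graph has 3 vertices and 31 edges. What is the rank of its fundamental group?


For a connected graph: rank(pi_1) = b_1 = E - V + 1 = 1 - chi.
chi = V - E = 3 - 31 = -28.
rank = 1 - (-28) = 31 - 3 + 1 = 29

29


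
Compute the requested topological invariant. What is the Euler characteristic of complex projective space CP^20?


CP^20 has one cell in each even dimension 0, 2, ..., 2*20 (20+1 cells total).
All cells are even-dimensional, so chi = number of cells.
chi = 20 + 1 = 21

21


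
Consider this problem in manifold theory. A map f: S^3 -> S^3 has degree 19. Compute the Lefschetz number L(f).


On S^3: L(f) = tr(f_0*) + (-1)^3 tr(f_3*) = 1 + (-1)^3 * deg(f).
L(f) = 1 + (-1)^3 * 19 = 1 + -19 = -18

-18


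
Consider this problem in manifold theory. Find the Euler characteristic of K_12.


K_12: V = 12, E = C(12,2) = 66.
chi = V - E = 12 - 66 = -54

-54


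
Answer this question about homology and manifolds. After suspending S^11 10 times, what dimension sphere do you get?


Each suspension raises dimension by 1: Sigma S^n = S^{n+1}.
Sigma^10 S^11 = S^{11+10} = S^21

21


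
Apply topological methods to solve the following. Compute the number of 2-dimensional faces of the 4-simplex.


Delta^4 has 4+1 vertices. A 2-face is a choice of 2+1 vertices.
f_2 = C(4+1, 2+1) = C(5,3) = 10

10


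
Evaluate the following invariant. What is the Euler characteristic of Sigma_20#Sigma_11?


chi(Sigma_20) = 2 - 2*20 = -38
chi(Sigma_11) = 2 - 2*11 = -20
For surfaces: chi(A#B) = chi(A) + chi(B) - 2.
chi = -38 + -20 - 2 = -60

-60


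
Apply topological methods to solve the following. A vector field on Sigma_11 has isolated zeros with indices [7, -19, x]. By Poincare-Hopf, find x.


Poincare-Hopf: sum of indices = chi(M).
chi(Sigma_11) = 2 - 2*11 = -20.
Sum of known indices = -12.
x = chi - (sum known) = -20 - (-12) = -8

-8


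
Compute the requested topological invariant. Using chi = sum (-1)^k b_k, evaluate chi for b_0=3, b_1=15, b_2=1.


chi = sum_k (-1)^k b_k.
= (3) + (-15) + (1)
= -11

-11


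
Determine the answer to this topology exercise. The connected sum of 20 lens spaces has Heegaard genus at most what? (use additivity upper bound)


Heegaard genus satisfies g(A#B) <= g(A) + g(B).
Each lens space has g = 1.
Upper bound: 20 * 1 = 20

20


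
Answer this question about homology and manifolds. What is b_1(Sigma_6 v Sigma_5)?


For a wedge: H_1(A v B) = H_1(A) + H_1(B).
b_1(Sigma_6) = 12, b_1(Sigma_5) = 10.
b_1 = 12 + 10 = 22

22


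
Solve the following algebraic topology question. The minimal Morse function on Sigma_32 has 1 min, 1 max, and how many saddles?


A perfect Morse function has m_k = b_k.
For Sigma_32: b_0=1, b_1=2g=64, b_2=1.
Saddles m_1 = 2g = 64

64
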